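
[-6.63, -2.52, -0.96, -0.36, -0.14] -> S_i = -6.63*0.38^i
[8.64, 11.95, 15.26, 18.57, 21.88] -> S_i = 8.64 + 3.31*i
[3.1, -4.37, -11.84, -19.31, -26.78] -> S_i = 3.10 + -7.47*i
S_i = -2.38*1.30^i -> [-2.38, -3.09, -4.02, -5.23, -6.8]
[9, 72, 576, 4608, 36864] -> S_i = 9*8^i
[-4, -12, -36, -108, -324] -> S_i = -4*3^i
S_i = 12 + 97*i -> [12, 109, 206, 303, 400]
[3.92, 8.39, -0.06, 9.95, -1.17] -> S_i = Random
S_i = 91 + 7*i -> [91, 98, 105, 112, 119]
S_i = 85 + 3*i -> [85, 88, 91, 94, 97]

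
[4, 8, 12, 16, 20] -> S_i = 4 + 4*i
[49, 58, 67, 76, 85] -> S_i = 49 + 9*i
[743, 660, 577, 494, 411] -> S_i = 743 + -83*i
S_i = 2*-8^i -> [2, -16, 128, -1024, 8192]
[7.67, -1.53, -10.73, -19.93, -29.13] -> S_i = 7.67 + -9.20*i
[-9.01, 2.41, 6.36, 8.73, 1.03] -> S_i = Random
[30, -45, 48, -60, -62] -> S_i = Random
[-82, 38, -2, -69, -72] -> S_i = Random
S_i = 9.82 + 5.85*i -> [9.82, 15.67, 21.52, 27.37, 33.22]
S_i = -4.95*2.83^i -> [-4.95, -14.01, -39.64, -112.19, -317.51]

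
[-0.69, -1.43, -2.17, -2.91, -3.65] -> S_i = -0.69 + -0.74*i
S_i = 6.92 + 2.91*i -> [6.92, 9.83, 12.74, 15.65, 18.56]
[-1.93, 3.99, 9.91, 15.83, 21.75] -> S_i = -1.93 + 5.92*i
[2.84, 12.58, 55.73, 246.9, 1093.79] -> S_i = 2.84*4.43^i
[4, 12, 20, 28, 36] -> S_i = 4 + 8*i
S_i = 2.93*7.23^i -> [2.93, 21.18, 153.16, 1107.34, 8006.1]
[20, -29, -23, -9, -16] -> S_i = Random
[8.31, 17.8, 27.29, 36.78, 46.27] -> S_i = 8.31 + 9.49*i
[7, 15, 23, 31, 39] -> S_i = 7 + 8*i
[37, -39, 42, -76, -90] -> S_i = Random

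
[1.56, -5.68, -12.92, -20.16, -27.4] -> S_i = 1.56 + -7.24*i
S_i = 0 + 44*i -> [0, 44, 88, 132, 176]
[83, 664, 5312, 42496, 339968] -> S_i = 83*8^i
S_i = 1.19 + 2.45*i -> [1.19, 3.64, 6.09, 8.54, 10.99]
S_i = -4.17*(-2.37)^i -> [-4.17, 9.88, -23.42, 55.51, -131.56]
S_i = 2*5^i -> [2, 10, 50, 250, 1250]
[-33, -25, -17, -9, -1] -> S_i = -33 + 8*i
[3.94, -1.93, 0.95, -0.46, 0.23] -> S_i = 3.94*(-0.49)^i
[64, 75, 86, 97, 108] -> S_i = 64 + 11*i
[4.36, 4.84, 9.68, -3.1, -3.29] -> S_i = Random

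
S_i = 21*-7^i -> [21, -147, 1029, -7203, 50421]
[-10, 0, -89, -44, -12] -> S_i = Random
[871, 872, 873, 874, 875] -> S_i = 871 + 1*i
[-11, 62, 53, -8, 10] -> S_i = Random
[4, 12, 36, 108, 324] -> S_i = 4*3^i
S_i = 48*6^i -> [48, 288, 1728, 10368, 62208]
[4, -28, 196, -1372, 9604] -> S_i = 4*-7^i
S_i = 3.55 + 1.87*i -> [3.55, 5.42, 7.29, 9.16, 11.03]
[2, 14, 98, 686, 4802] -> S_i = 2*7^i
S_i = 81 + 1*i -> [81, 82, 83, 84, 85]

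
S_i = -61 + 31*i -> [-61, -30, 1, 32, 63]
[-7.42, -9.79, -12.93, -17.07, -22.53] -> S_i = -7.42*1.32^i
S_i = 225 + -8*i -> [225, 217, 209, 201, 193]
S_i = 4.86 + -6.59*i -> [4.86, -1.73, -8.32, -14.91, -21.5]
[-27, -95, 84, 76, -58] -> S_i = Random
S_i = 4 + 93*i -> [4, 97, 190, 283, 376]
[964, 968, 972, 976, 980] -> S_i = 964 + 4*i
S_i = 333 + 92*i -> [333, 425, 517, 609, 701]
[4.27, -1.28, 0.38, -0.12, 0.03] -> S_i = 4.27*(-0.30)^i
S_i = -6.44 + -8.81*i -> [-6.44, -15.25, -24.06, -32.87, -41.68]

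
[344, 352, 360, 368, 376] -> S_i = 344 + 8*i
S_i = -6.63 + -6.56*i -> [-6.63, -13.19, -19.75, -26.31, -32.87]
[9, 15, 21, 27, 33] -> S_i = 9 + 6*i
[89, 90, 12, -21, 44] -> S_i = Random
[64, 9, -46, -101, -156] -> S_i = 64 + -55*i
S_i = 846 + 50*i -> [846, 896, 946, 996, 1046]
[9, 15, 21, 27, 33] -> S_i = 9 + 6*i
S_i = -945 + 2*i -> [-945, -943, -941, -939, -937]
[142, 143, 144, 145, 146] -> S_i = 142 + 1*i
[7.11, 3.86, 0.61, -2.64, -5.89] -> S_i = 7.11 + -3.25*i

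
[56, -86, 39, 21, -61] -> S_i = Random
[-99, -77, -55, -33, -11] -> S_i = -99 + 22*i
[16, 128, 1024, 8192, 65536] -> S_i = 16*8^i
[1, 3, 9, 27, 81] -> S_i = 1*3^i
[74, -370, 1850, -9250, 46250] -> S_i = 74*-5^i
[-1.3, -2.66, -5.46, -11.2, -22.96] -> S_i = -1.30*2.05^i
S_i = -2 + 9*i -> [-2, 7, 16, 25, 34]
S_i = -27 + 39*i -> [-27, 12, 51, 90, 129]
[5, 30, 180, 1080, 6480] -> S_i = 5*6^i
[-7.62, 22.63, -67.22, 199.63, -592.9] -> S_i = -7.62*(-2.97)^i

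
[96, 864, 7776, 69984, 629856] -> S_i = 96*9^i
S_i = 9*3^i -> [9, 27, 81, 243, 729]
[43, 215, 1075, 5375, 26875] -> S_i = 43*5^i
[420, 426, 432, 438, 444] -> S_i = 420 + 6*i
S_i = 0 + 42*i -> [0, 42, 84, 126, 168]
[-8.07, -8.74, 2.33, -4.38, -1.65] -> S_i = Random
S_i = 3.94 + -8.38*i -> [3.94, -4.44, -12.82, -21.2, -29.58]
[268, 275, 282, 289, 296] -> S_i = 268 + 7*i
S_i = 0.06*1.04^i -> [0.06, 0.06, 0.06, 0.07, 0.07]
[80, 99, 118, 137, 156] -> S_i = 80 + 19*i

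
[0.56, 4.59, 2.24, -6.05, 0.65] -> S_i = Random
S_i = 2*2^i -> [2, 4, 8, 16, 32]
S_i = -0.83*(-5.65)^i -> [-0.83, 4.69, -26.5, 149.7, -845.81]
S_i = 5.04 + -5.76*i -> [5.04, -0.72, -6.48, -12.24, -18.0]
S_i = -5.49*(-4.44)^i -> [-5.49, 24.38, -108.23, 480.53, -2133.56]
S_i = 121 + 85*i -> [121, 206, 291, 376, 461]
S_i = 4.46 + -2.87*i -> [4.46, 1.59, -1.28, -4.15, -7.02]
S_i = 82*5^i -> [82, 410, 2050, 10250, 51250]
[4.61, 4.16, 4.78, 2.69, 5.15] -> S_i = Random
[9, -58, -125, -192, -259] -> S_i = 9 + -67*i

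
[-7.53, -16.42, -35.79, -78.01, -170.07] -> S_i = -7.53*2.18^i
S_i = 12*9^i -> [12, 108, 972, 8748, 78732]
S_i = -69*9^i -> [-69, -621, -5589, -50301, -452709]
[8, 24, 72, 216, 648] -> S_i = 8*3^i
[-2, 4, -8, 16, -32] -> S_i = -2*-2^i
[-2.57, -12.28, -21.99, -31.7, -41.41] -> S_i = -2.57 + -9.71*i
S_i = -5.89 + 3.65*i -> [-5.89, -2.24, 1.41, 5.06, 8.71]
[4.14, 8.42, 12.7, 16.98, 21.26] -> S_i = 4.14 + 4.28*i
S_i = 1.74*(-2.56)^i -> [1.74, -4.45, 11.4, -29.19, 74.73]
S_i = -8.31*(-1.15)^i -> [-8.31, 9.56, -10.99, 12.64, -14.53]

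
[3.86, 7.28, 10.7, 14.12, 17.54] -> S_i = 3.86 + 3.42*i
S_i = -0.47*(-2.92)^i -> [-0.47, 1.37, -4.01, 11.7, -34.17]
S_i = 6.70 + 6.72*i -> [6.7, 13.42, 20.14, 26.86, 33.58]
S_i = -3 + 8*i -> [-3, 5, 13, 21, 29]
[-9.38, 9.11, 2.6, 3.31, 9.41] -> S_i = Random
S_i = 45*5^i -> [45, 225, 1125, 5625, 28125]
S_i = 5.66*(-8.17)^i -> [5.66, -46.24, 377.8, -3086.62, 25217.65]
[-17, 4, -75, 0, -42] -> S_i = Random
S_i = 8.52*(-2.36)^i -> [8.52, -20.11, 47.45, -111.99, 264.29]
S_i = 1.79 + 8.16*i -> [1.79, 9.95, 18.11, 26.27, 34.43]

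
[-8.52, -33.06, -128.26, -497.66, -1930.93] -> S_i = -8.52*3.88^i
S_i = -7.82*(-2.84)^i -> [-7.82, 22.21, -63.07, 179.13, -508.72]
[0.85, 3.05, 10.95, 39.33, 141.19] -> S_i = 0.85*3.59^i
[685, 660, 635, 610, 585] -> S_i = 685 + -25*i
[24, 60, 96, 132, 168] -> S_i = 24 + 36*i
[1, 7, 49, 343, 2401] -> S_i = 1*7^i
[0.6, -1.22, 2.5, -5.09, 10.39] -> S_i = 0.60*(-2.04)^i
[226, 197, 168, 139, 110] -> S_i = 226 + -29*i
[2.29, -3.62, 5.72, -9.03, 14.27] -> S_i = 2.29*(-1.58)^i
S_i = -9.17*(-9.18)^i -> [-9.17, 84.18, -772.78, 7094.1, -65123.85]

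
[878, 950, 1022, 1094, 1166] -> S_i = 878 + 72*i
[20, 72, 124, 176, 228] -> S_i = 20 + 52*i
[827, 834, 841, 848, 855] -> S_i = 827 + 7*i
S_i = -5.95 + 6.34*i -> [-5.95, 0.39, 6.73, 13.07, 19.41]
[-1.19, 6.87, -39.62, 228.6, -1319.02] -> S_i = -1.19*(-5.77)^i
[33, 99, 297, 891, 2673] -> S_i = 33*3^i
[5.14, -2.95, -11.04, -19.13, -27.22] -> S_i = 5.14 + -8.09*i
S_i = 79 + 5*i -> [79, 84, 89, 94, 99]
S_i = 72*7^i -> [72, 504, 3528, 24696, 172872]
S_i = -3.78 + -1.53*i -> [-3.78, -5.31, -6.84, -8.37, -9.9]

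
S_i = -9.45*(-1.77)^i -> [-9.45, 16.73, -29.61, 52.4, -92.75]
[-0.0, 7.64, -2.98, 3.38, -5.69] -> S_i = Random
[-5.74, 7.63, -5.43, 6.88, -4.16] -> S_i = Random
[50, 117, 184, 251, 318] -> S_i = 50 + 67*i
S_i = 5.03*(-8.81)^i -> [5.03, -44.31, 390.41, -3439.5, 30302.02]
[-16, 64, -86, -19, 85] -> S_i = Random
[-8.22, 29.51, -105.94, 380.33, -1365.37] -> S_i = -8.22*(-3.59)^i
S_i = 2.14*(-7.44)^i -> [2.14, -15.92, 118.46, -881.32, 6557.01]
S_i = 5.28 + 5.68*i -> [5.28, 10.96, 16.64, 22.32, 28.0]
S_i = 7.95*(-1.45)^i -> [7.95, -11.53, 16.71, -24.24, 35.14]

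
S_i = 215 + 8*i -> [215, 223, 231, 239, 247]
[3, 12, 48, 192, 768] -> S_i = 3*4^i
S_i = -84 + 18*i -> [-84, -66, -48, -30, -12]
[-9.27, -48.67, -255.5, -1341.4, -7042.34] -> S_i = -9.27*5.25^i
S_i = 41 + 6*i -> [41, 47, 53, 59, 65]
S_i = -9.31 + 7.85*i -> [-9.31, -1.46, 6.39, 14.24, 22.09]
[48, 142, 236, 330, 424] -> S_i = 48 + 94*i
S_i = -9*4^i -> [-9, -36, -144, -576, -2304]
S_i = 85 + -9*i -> [85, 76, 67, 58, 49]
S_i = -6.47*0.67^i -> [-6.47, -4.33, -2.9, -1.95, -1.3]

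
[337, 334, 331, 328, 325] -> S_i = 337 + -3*i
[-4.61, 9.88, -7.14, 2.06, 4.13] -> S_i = Random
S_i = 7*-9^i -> [7, -63, 567, -5103, 45927]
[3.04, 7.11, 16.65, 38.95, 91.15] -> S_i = 3.04*2.34^i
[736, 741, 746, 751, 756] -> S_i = 736 + 5*i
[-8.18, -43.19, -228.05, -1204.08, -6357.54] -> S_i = -8.18*5.28^i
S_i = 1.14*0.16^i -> [1.14, 0.18, 0.03, 0.0, 0.0]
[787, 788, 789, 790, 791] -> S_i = 787 + 1*i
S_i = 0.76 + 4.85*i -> [0.76, 5.61, 10.46, 15.31, 20.16]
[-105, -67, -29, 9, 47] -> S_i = -105 + 38*i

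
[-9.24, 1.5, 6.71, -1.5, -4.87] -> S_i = Random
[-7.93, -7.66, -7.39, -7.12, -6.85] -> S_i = -7.93 + 0.27*i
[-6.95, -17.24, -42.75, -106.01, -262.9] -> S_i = -6.95*2.48^i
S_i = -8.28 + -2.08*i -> [-8.28, -10.36, -12.44, -14.52, -16.6]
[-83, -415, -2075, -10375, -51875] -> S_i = -83*5^i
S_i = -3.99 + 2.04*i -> [-3.99, -1.95, 0.09, 2.13, 4.17]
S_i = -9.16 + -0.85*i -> [-9.16, -10.01, -10.86, -11.71, -12.56]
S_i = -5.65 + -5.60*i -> [-5.65, -11.25, -16.85, -22.45, -28.05]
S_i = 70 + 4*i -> [70, 74, 78, 82, 86]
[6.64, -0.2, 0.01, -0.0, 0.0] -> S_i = 6.64*(-0.03)^i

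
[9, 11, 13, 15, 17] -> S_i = 9 + 2*i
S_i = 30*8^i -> [30, 240, 1920, 15360, 122880]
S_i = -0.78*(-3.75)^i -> [-0.78, 2.92, -10.97, 41.13, -154.25]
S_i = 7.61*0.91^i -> [7.61, 6.93, 6.3, 5.73, 5.22]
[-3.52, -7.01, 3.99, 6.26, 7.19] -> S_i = Random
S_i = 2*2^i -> [2, 4, 8, 16, 32]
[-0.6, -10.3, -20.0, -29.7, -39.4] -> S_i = -0.60 + -9.70*i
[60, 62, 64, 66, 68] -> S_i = 60 + 2*i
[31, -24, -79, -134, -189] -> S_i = 31 + -55*i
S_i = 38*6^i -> [38, 228, 1368, 8208, 49248]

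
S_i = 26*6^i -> [26, 156, 936, 5616, 33696]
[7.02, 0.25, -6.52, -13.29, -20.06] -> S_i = 7.02 + -6.77*i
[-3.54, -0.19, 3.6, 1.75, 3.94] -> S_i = Random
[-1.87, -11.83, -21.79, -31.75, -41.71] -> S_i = -1.87 + -9.96*i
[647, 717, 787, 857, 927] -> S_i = 647 + 70*i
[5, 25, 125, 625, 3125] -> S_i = 5*5^i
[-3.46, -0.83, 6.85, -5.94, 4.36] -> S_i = Random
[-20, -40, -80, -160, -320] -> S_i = -20*2^i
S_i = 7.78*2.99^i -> [7.78, 23.26, 69.55, 207.97, 621.82]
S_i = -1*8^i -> [-1, -8, -64, -512, -4096]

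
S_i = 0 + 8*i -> [0, 8, 16, 24, 32]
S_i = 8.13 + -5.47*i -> [8.13, 2.66, -2.81, -8.28, -13.75]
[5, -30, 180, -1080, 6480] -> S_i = 5*-6^i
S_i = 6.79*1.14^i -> [6.79, 7.74, 8.82, 10.06, 11.47]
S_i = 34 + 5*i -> [34, 39, 44, 49, 54]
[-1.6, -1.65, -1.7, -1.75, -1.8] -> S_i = -1.60 + -0.05*i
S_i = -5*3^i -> [-5, -15, -45, -135, -405]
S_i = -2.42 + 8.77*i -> [-2.42, 6.35, 15.12, 23.89, 32.66]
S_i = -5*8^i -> [-5, -40, -320, -2560, -20480]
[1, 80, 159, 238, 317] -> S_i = 1 + 79*i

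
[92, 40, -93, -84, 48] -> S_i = Random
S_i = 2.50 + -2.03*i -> [2.5, 0.47, -1.56, -3.59, -5.62]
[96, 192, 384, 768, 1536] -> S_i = 96*2^i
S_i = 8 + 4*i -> [8, 12, 16, 20, 24]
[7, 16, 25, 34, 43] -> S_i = 7 + 9*i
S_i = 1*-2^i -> [1, -2, 4, -8, 16]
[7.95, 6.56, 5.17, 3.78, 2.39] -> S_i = 7.95 + -1.39*i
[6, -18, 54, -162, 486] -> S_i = 6*-3^i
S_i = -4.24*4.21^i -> [-4.24, -17.85, -75.15, -316.38, -1331.97]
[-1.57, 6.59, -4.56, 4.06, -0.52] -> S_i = Random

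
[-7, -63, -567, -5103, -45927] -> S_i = -7*9^i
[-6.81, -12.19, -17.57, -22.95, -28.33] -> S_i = -6.81 + -5.38*i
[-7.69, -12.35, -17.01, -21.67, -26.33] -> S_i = -7.69 + -4.66*i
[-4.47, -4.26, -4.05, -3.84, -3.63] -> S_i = -4.47 + 0.21*i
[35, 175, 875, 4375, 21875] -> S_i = 35*5^i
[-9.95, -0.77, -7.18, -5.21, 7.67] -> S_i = Random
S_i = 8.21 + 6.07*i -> [8.21, 14.28, 20.35, 26.42, 32.49]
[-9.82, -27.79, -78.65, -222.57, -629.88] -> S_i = -9.82*2.83^i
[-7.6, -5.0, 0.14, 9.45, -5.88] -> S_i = Random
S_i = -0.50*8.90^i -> [-0.5, -4.45, -39.61, -352.48, -3137.11]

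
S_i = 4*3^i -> [4, 12, 36, 108, 324]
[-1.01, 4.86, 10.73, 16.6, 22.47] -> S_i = -1.01 + 5.87*i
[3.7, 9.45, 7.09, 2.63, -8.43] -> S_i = Random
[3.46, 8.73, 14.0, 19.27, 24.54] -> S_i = 3.46 + 5.27*i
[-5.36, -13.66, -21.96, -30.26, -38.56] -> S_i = -5.36 + -8.30*i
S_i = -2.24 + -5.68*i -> [-2.24, -7.92, -13.6, -19.28, -24.96]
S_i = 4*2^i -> [4, 8, 16, 32, 64]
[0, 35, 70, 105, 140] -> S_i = 0 + 35*i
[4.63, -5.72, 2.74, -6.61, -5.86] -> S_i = Random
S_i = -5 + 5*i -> [-5, 0, 5, 10, 15]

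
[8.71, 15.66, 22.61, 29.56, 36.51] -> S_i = 8.71 + 6.95*i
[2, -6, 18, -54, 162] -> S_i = 2*-3^i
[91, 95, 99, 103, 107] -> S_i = 91 + 4*i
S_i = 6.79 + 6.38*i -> [6.79, 13.17, 19.55, 25.93, 32.31]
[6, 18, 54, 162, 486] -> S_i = 6*3^i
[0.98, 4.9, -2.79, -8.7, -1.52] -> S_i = Random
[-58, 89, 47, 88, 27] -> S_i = Random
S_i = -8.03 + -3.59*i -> [-8.03, -11.62, -15.21, -18.8, -22.39]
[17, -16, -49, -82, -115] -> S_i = 17 + -33*i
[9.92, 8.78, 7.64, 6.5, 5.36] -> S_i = 9.92 + -1.14*i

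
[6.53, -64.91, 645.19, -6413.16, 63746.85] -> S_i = 6.53*(-9.94)^i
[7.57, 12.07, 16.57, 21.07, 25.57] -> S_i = 7.57 + 4.50*i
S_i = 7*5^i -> [7, 35, 175, 875, 4375]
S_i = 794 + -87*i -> [794, 707, 620, 533, 446]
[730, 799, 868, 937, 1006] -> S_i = 730 + 69*i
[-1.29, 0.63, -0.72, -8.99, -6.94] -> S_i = Random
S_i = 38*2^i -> [38, 76, 152, 304, 608]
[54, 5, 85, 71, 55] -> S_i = Random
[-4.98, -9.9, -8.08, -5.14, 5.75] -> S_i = Random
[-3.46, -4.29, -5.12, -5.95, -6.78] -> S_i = -3.46 + -0.83*i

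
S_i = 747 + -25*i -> [747, 722, 697, 672, 647]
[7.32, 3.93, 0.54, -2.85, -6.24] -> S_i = 7.32 + -3.39*i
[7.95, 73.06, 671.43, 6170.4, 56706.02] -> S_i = 7.95*9.19^i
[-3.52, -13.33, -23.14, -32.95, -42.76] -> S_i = -3.52 + -9.81*i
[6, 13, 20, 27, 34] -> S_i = 6 + 7*i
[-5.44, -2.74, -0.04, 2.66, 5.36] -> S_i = -5.44 + 2.70*i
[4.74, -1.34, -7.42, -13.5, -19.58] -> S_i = 4.74 + -6.08*i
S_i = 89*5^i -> [89, 445, 2225, 11125, 55625]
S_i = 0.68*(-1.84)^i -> [0.68, -1.25, 2.3, -4.24, 7.79]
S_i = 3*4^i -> [3, 12, 48, 192, 768]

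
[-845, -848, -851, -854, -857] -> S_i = -845 + -3*i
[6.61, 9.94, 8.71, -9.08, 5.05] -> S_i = Random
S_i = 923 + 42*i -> [923, 965, 1007, 1049, 1091]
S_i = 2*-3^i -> [2, -6, 18, -54, 162]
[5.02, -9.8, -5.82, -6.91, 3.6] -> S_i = Random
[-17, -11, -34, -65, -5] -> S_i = Random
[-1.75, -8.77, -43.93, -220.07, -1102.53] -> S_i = -1.75*5.01^i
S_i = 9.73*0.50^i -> [9.73, 4.86, 2.43, 1.22, 0.61]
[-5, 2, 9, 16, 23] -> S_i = -5 + 7*i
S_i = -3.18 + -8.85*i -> [-3.18, -12.03, -20.88, -29.73, -38.58]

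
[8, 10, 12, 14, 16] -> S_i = 8 + 2*i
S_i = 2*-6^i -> [2, -12, 72, -432, 2592]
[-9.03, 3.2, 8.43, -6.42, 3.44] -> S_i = Random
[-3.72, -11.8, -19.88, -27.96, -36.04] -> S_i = -3.72 + -8.08*i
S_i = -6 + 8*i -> [-6, 2, 10, 18, 26]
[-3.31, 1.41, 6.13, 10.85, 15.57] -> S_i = -3.31 + 4.72*i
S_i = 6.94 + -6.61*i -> [6.94, 0.33, -6.28, -12.89, -19.5]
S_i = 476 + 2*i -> [476, 478, 480, 482, 484]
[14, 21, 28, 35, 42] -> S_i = 14 + 7*i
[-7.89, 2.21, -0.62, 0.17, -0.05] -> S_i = -7.89*(-0.28)^i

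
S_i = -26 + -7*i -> [-26, -33, -40, -47, -54]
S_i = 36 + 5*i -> [36, 41, 46, 51, 56]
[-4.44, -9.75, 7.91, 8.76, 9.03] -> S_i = Random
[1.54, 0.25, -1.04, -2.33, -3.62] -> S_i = 1.54 + -1.29*i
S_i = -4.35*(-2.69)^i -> [-4.35, 11.7, -31.48, 84.67, -227.77]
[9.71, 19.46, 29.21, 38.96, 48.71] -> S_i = 9.71 + 9.75*i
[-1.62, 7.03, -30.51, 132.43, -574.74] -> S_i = -1.62*(-4.34)^i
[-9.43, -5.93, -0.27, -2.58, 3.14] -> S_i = Random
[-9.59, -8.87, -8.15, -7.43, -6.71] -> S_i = -9.59 + 0.72*i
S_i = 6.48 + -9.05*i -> [6.48, -2.57, -11.62, -20.67, -29.72]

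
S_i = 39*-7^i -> [39, -273, 1911, -13377, 93639]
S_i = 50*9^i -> [50, 450, 4050, 36450, 328050]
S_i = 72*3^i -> [72, 216, 648, 1944, 5832]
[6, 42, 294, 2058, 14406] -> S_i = 6*7^i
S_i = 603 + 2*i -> [603, 605, 607, 609, 611]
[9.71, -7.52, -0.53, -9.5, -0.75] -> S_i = Random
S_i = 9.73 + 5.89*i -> [9.73, 15.62, 21.51, 27.4, 33.29]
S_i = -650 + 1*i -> [-650, -649, -648, -647, -646]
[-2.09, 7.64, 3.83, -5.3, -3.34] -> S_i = Random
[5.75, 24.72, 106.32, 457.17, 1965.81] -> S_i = 5.75*4.30^i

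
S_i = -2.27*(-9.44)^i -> [-2.27, 21.43, -202.29, 1909.6, -18026.6]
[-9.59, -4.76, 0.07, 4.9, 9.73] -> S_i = -9.59 + 4.83*i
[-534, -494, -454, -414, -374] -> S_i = -534 + 40*i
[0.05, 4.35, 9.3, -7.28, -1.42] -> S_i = Random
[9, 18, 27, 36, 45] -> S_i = 9 + 9*i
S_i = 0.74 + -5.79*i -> [0.74, -5.05, -10.84, -16.63, -22.42]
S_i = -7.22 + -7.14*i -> [-7.22, -14.36, -21.5, -28.64, -35.78]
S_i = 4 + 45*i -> [4, 49, 94, 139, 184]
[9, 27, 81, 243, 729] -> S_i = 9*3^i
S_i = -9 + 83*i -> [-9, 74, 157, 240, 323]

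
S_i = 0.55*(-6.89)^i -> [0.55, -3.79, 26.11, -179.9, 1239.48]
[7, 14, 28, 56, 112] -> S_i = 7*2^i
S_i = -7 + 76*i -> [-7, 69, 145, 221, 297]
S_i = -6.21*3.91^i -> [-6.21, -24.28, -94.94, -371.21, -1451.44]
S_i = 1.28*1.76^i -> [1.28, 2.25, 3.96, 6.98, 12.28]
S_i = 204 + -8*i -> [204, 196, 188, 180, 172]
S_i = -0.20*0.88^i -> [-0.2, -0.18, -0.15, -0.14, -0.12]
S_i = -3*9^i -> [-3, -27, -243, -2187, -19683]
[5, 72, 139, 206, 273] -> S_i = 5 + 67*i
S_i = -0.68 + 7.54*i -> [-0.68, 6.86, 14.4, 21.94, 29.48]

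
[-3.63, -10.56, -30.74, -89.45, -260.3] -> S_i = -3.63*2.91^i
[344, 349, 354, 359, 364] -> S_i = 344 + 5*i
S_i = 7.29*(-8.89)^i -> [7.29, -64.81, 576.14, -5121.92, 45533.87]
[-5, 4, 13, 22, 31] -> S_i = -5 + 9*i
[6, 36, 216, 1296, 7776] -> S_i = 6*6^i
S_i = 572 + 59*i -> [572, 631, 690, 749, 808]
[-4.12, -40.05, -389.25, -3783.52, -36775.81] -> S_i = -4.12*9.72^i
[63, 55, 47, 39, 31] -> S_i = 63 + -8*i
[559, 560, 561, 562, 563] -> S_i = 559 + 1*i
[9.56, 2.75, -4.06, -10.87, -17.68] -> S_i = 9.56 + -6.81*i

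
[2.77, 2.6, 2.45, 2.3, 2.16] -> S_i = 2.77*0.94^i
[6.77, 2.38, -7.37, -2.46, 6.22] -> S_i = Random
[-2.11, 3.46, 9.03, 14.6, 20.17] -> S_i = -2.11 + 5.57*i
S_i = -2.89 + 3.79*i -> [-2.89, 0.9, 4.69, 8.48, 12.27]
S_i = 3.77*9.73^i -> [3.77, 36.68, 356.92, 3472.8, 33790.35]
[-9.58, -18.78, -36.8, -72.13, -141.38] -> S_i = -9.58*1.96^i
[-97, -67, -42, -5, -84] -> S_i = Random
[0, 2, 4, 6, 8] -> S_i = 0 + 2*i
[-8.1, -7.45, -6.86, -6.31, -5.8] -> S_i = -8.10*0.92^i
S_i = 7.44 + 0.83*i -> [7.44, 8.27, 9.1, 9.93, 10.76]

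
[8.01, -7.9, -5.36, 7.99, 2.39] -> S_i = Random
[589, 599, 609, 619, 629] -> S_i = 589 + 10*i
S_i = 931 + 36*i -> [931, 967, 1003, 1039, 1075]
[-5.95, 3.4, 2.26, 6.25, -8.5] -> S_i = Random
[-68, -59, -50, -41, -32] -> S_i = -68 + 9*i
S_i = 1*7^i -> [1, 7, 49, 343, 2401]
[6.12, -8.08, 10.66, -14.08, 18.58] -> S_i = 6.12*(-1.32)^i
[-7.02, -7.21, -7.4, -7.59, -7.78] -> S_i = -7.02 + -0.19*i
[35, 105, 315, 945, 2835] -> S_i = 35*3^i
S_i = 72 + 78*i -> [72, 150, 228, 306, 384]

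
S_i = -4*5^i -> [-4, -20, -100, -500, -2500]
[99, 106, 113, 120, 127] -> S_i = 99 + 7*i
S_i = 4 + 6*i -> [4, 10, 16, 22, 28]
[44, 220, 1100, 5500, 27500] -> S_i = 44*5^i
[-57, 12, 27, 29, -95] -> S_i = Random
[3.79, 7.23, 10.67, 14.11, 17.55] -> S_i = 3.79 + 3.44*i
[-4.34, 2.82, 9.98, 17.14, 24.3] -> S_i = -4.34 + 7.16*i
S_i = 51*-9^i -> [51, -459, 4131, -37179, 334611]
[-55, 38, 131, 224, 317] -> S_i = -55 + 93*i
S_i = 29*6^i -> [29, 174, 1044, 6264, 37584]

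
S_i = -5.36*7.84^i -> [-5.36, -42.02, -329.46, -2582.93, -20250.19]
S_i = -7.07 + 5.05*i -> [-7.07, -2.02, 3.03, 8.08, 13.13]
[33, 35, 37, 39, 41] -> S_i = 33 + 2*i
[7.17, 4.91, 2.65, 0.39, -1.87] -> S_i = 7.17 + -2.26*i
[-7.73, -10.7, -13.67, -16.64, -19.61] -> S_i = -7.73 + -2.97*i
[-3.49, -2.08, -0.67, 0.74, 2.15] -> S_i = -3.49 + 1.41*i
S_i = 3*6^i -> [3, 18, 108, 648, 3888]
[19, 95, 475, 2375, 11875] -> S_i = 19*5^i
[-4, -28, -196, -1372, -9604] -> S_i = -4*7^i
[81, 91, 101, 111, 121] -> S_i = 81 + 10*i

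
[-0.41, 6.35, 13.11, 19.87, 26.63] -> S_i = -0.41 + 6.76*i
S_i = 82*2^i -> [82, 164, 328, 656, 1312]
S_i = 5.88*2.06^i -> [5.88, 12.11, 24.95, 51.4, 105.89]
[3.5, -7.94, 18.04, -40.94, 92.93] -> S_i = 3.50*(-2.27)^i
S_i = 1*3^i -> [1, 3, 9, 27, 81]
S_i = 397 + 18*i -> [397, 415, 433, 451, 469]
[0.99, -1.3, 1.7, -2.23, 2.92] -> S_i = 0.99*(-1.31)^i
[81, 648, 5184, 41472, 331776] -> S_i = 81*8^i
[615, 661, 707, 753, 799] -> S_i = 615 + 46*i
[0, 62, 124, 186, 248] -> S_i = 0 + 62*i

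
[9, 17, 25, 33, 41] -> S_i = 9 + 8*i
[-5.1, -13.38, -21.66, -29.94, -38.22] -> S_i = -5.10 + -8.28*i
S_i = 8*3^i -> [8, 24, 72, 216, 648]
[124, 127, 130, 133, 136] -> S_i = 124 + 3*i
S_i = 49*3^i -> [49, 147, 441, 1323, 3969]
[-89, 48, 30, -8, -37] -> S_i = Random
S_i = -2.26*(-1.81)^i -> [-2.26, 4.09, -7.4, 13.4, -24.26]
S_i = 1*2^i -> [1, 2, 4, 8, 16]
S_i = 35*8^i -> [35, 280, 2240, 17920, 143360]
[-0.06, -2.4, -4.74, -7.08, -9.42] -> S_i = -0.06 + -2.34*i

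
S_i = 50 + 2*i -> [50, 52, 54, 56, 58]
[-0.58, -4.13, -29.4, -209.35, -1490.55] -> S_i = -0.58*7.12^i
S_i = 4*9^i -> [4, 36, 324, 2916, 26244]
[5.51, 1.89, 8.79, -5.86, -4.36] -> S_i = Random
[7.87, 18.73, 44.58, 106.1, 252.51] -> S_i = 7.87*2.38^i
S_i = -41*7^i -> [-41, -287, -2009, -14063, -98441]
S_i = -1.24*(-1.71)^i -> [-1.24, 2.12, -3.63, 6.2, -10.6]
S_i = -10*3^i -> [-10, -30, -90, -270, -810]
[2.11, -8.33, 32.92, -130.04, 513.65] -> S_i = 2.11*(-3.95)^i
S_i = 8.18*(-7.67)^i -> [8.18, -62.74, 481.22, -3690.96, 28309.67]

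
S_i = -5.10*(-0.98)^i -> [-5.1, 5.0, -4.9, 4.8, -4.7]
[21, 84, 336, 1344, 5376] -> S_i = 21*4^i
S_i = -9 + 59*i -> [-9, 50, 109, 168, 227]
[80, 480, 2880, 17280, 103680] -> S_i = 80*6^i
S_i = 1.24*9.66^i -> [1.24, 11.98, 115.71, 1117.77, 10797.67]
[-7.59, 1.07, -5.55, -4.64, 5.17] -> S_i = Random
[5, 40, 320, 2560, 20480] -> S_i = 5*8^i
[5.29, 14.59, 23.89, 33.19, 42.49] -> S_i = 5.29 + 9.30*i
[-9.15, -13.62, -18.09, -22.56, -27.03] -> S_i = -9.15 + -4.47*i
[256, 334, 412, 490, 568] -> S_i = 256 + 78*i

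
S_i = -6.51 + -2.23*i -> [-6.51, -8.74, -10.97, -13.2, -15.43]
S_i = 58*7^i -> [58, 406, 2842, 19894, 139258]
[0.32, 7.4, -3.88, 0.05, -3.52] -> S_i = Random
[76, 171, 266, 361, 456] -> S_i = 76 + 95*i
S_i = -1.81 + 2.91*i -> [-1.81, 1.1, 4.01, 6.92, 9.83]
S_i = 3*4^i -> [3, 12, 48, 192, 768]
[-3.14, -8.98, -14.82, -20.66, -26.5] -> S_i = -3.14 + -5.84*i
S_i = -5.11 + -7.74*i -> [-5.11, -12.85, -20.59, -28.33, -36.07]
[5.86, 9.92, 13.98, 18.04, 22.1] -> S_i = 5.86 + 4.06*i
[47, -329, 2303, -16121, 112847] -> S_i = 47*-7^i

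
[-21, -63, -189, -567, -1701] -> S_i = -21*3^i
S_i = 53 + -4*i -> [53, 49, 45, 41, 37]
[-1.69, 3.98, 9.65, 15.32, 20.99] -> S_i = -1.69 + 5.67*i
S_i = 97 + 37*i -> [97, 134, 171, 208, 245]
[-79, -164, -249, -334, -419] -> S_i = -79 + -85*i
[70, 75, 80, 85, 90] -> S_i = 70 + 5*i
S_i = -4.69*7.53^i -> [-4.69, -35.32, -265.93, -2002.43, -15078.31]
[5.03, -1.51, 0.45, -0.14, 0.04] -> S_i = 5.03*(-0.30)^i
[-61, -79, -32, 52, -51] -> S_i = Random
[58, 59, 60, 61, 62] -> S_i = 58 + 1*i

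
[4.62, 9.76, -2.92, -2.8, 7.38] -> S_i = Random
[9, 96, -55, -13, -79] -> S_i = Random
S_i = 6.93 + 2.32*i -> [6.93, 9.25, 11.57, 13.89, 16.21]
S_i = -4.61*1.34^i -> [-4.61, -6.18, -8.28, -11.09, -14.86]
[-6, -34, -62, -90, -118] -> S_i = -6 + -28*i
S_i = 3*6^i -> [3, 18, 108, 648, 3888]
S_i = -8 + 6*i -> [-8, -2, 4, 10, 16]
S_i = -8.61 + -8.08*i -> [-8.61, -16.69, -24.77, -32.85, -40.93]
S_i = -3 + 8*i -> [-3, 5, 13, 21, 29]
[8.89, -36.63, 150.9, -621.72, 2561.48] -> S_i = 8.89*(-4.12)^i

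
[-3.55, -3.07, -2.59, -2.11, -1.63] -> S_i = -3.55 + 0.48*i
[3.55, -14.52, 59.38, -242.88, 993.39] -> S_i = 3.55*(-4.09)^i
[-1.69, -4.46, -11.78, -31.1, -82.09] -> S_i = -1.69*2.64^i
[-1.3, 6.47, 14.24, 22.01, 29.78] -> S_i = -1.30 + 7.77*i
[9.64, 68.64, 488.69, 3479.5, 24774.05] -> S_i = 9.64*7.12^i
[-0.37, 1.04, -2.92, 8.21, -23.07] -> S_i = -0.37*(-2.81)^i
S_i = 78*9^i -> [78, 702, 6318, 56862, 511758]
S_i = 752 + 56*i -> [752, 808, 864, 920, 976]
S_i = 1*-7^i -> [1, -7, 49, -343, 2401]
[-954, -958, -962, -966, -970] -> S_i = -954 + -4*i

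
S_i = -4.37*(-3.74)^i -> [-4.37, 16.34, -61.13, 228.61, -855.0]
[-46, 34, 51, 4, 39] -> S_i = Random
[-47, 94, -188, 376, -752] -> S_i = -47*-2^i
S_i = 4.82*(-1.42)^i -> [4.82, -6.84, 9.72, -13.8, 19.6]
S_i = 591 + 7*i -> [591, 598, 605, 612, 619]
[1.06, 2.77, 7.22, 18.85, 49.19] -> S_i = 1.06*2.61^i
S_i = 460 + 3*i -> [460, 463, 466, 469, 472]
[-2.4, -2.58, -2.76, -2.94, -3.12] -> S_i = -2.40 + -0.18*i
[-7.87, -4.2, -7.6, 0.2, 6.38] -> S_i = Random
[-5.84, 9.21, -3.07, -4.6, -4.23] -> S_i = Random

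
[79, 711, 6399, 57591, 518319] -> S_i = 79*9^i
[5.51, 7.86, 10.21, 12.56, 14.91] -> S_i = 5.51 + 2.35*i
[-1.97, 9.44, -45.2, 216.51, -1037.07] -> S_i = -1.97*(-4.79)^i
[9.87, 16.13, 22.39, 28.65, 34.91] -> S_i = 9.87 + 6.26*i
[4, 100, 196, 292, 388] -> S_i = 4 + 96*i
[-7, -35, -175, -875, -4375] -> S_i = -7*5^i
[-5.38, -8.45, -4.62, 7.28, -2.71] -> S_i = Random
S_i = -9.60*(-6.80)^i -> [-9.6, 65.28, -443.9, 3018.55, -20526.12]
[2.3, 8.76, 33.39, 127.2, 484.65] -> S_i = 2.30*3.81^i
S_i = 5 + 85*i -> [5, 90, 175, 260, 345]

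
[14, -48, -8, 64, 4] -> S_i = Random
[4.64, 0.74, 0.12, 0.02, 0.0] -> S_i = 4.64*0.16^i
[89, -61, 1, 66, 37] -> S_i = Random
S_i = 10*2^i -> [10, 20, 40, 80, 160]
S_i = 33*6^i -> [33, 198, 1188, 7128, 42768]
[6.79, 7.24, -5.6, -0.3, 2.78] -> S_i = Random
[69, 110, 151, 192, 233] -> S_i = 69 + 41*i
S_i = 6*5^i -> [6, 30, 150, 750, 3750]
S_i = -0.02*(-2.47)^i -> [-0.02, 0.05, -0.12, 0.3, -0.74]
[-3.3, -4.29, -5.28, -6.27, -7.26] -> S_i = -3.30 + -0.99*i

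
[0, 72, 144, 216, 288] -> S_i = 0 + 72*i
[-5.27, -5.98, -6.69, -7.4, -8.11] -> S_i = -5.27 + -0.71*i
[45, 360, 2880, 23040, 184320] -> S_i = 45*8^i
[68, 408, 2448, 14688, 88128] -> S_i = 68*6^i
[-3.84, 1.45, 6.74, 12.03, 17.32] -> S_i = -3.84 + 5.29*i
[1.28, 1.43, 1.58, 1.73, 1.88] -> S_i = 1.28 + 0.15*i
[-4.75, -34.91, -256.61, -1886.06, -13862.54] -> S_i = -4.75*7.35^i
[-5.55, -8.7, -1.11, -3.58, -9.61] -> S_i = Random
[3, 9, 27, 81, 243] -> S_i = 3*3^i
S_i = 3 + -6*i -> [3, -3, -9, -15, -21]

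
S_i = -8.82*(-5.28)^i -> [-8.82, 46.57, -245.89, 1298.29, -6854.95]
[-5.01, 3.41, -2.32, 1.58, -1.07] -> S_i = -5.01*(-0.68)^i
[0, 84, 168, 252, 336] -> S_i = 0 + 84*i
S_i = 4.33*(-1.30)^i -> [4.33, -5.63, 7.32, -9.51, 12.37]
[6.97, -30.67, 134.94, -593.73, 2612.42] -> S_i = 6.97*(-4.40)^i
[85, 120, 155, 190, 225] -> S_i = 85 + 35*i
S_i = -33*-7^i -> [-33, 231, -1617, 11319, -79233]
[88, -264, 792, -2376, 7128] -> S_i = 88*-3^i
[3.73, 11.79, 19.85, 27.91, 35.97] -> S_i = 3.73 + 8.06*i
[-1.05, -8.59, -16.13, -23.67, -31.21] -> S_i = -1.05 + -7.54*i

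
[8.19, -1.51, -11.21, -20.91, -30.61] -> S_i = 8.19 + -9.70*i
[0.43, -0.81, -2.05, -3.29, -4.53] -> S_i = 0.43 + -1.24*i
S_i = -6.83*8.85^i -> [-6.83, -60.45, -534.94, -4734.24, -41898.05]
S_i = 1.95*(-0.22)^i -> [1.95, -0.43, 0.09, -0.02, 0.0]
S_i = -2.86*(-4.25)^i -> [-2.86, 12.16, -51.66, 219.55, -933.09]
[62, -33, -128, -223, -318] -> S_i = 62 + -95*i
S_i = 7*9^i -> [7, 63, 567, 5103, 45927]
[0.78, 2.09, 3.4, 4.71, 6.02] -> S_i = 0.78 + 1.31*i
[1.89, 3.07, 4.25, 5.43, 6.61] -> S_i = 1.89 + 1.18*i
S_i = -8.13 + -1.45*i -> [-8.13, -9.58, -11.03, -12.48, -13.93]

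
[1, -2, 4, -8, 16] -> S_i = 1*-2^i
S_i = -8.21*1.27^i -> [-8.21, -10.43, -13.24, -16.82, -21.36]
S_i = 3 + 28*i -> [3, 31, 59, 87, 115]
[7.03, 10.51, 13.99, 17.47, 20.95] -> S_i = 7.03 + 3.48*i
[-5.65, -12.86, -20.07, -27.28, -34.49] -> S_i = -5.65 + -7.21*i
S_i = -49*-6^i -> [-49, 294, -1764, 10584, -63504]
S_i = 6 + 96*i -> [6, 102, 198, 294, 390]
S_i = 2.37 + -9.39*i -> [2.37, -7.02, -16.41, -25.8, -35.19]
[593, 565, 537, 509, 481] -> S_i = 593 + -28*i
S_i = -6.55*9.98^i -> [-6.55, -65.37, -652.38, -6510.78, -64977.57]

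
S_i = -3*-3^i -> [-3, 9, -27, 81, -243]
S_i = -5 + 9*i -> [-5, 4, 13, 22, 31]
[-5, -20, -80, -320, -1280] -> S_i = -5*4^i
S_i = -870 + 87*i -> [-870, -783, -696, -609, -522]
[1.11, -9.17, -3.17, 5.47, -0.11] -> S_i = Random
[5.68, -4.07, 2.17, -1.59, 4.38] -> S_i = Random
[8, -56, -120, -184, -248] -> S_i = 8 + -64*i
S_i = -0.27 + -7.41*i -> [-0.27, -7.68, -15.09, -22.5, -29.91]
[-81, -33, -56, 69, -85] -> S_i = Random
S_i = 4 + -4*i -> [4, 0, -4, -8, -12]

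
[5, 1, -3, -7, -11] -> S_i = 5 + -4*i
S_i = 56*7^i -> [56, 392, 2744, 19208, 134456]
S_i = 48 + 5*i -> [48, 53, 58, 63, 68]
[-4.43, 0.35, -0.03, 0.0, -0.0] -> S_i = -4.43*(-0.08)^i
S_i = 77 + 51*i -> [77, 128, 179, 230, 281]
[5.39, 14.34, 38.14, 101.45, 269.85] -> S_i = 5.39*2.66^i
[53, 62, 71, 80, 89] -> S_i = 53 + 9*i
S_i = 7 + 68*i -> [7, 75, 143, 211, 279]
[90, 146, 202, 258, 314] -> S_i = 90 + 56*i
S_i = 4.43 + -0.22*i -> [4.43, 4.21, 3.99, 3.77, 3.55]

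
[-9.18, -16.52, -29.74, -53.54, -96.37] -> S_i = -9.18*1.80^i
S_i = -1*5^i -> [-1, -5, -25, -125, -625]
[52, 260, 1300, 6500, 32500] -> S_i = 52*5^i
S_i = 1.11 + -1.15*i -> [1.11, -0.04, -1.19, -2.34, -3.49]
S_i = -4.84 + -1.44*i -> [-4.84, -6.28, -7.72, -9.16, -10.6]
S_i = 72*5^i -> [72, 360, 1800, 9000, 45000]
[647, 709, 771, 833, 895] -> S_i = 647 + 62*i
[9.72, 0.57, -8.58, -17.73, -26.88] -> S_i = 9.72 + -9.15*i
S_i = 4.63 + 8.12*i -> [4.63, 12.75, 20.87, 28.99, 37.11]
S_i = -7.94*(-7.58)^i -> [-7.94, 60.19, -456.2, 3458.02, -26211.83]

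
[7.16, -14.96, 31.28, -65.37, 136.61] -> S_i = 7.16*(-2.09)^i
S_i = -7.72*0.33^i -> [-7.72, -2.55, -0.84, -0.28, -0.09]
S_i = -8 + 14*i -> [-8, 6, 20, 34, 48]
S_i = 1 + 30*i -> [1, 31, 61, 91, 121]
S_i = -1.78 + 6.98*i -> [-1.78, 5.2, 12.18, 19.16, 26.14]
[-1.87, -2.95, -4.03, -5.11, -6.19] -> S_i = -1.87 + -1.08*i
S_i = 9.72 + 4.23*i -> [9.72, 13.95, 18.18, 22.41, 26.64]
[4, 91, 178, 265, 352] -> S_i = 4 + 87*i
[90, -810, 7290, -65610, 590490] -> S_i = 90*-9^i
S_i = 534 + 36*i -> [534, 570, 606, 642, 678]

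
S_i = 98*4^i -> [98, 392, 1568, 6272, 25088]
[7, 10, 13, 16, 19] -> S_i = 7 + 3*i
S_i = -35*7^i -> [-35, -245, -1715, -12005, -84035]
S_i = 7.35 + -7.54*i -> [7.35, -0.19, -7.73, -15.27, -22.81]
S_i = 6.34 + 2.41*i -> [6.34, 8.75, 11.16, 13.57, 15.98]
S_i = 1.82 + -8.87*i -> [1.82, -7.05, -15.92, -24.79, -33.66]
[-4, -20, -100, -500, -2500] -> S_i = -4*5^i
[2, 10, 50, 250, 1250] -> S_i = 2*5^i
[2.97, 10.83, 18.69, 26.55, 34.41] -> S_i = 2.97 + 7.86*i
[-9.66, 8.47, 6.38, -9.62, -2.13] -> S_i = Random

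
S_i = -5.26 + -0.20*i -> [-5.26, -5.46, -5.66, -5.86, -6.06]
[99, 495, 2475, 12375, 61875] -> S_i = 99*5^i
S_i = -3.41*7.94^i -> [-3.41, -27.08, -214.98, -1706.93, -13553.03]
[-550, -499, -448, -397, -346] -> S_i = -550 + 51*i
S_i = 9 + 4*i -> [9, 13, 17, 21, 25]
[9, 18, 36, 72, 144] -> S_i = 9*2^i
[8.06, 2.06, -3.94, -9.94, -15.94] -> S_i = 8.06 + -6.00*i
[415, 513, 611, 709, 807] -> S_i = 415 + 98*i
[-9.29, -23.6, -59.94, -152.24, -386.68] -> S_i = -9.29*2.54^i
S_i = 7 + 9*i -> [7, 16, 25, 34, 43]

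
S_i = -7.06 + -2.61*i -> [-7.06, -9.67, -12.28, -14.89, -17.5]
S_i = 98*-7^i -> [98, -686, 4802, -33614, 235298]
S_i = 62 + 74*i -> [62, 136, 210, 284, 358]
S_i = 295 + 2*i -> [295, 297, 299, 301, 303]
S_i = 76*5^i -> [76, 380, 1900, 9500, 47500]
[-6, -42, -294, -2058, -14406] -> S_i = -6*7^i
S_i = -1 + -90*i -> [-1, -91, -181, -271, -361]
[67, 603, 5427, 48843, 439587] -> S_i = 67*9^i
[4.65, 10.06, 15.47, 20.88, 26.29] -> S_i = 4.65 + 5.41*i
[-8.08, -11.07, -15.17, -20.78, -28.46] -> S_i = -8.08*1.37^i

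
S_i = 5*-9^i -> [5, -45, 405, -3645, 32805]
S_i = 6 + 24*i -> [6, 30, 54, 78, 102]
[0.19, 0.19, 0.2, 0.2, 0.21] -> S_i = 0.19*1.02^i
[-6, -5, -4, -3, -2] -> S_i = -6 + 1*i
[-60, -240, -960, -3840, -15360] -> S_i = -60*4^i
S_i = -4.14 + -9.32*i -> [-4.14, -13.46, -22.78, -32.1, -41.42]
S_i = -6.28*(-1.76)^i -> [-6.28, 11.05, -19.45, 34.24, -60.26]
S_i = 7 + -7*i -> [7, 0, -7, -14, -21]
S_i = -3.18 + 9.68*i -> [-3.18, 6.5, 16.18, 25.86, 35.54]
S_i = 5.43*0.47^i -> [5.43, 2.55, 1.2, 0.56, 0.26]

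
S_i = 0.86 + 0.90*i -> [0.86, 1.76, 2.66, 3.56, 4.46]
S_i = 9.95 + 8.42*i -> [9.95, 18.37, 26.79, 35.21, 43.63]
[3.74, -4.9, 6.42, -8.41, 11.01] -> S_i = 3.74*(-1.31)^i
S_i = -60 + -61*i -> [-60, -121, -182, -243, -304]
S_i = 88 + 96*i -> [88, 184, 280, 376, 472]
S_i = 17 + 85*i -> [17, 102, 187, 272, 357]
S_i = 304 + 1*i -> [304, 305, 306, 307, 308]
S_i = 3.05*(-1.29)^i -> [3.05, -3.93, 5.08, -6.55, 8.45]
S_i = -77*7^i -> [-77, -539, -3773, -26411, -184877]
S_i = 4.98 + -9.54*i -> [4.98, -4.56, -14.1, -23.64, -33.18]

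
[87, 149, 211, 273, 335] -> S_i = 87 + 62*i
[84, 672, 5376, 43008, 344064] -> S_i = 84*8^i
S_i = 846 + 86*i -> [846, 932, 1018, 1104, 1190]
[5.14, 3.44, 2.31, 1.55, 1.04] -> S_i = 5.14*0.67^i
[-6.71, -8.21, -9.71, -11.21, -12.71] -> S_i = -6.71 + -1.50*i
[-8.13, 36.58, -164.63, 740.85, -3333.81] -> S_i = -8.13*(-4.50)^i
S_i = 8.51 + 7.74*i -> [8.51, 16.25, 23.99, 31.73, 39.47]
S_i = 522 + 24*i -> [522, 546, 570, 594, 618]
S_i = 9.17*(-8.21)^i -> [9.17, -75.29, 618.1, -5074.56, 41662.18]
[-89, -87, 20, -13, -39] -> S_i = Random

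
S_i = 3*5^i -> [3, 15, 75, 375, 1875]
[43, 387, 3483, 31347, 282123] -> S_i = 43*9^i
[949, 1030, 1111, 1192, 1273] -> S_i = 949 + 81*i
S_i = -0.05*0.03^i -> [-0.05, -0.0, -0.0, -0.0, -0.0]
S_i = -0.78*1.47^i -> [-0.78, -1.15, -1.69, -2.48, -3.64]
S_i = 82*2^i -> [82, 164, 328, 656, 1312]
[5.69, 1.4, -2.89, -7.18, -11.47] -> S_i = 5.69 + -4.29*i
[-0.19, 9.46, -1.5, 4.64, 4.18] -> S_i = Random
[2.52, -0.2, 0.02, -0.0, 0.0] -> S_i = 2.52*(-0.08)^i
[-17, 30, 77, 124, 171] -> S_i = -17 + 47*i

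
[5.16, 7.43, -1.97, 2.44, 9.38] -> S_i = Random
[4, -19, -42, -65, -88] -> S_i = 4 + -23*i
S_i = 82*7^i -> [82, 574, 4018, 28126, 196882]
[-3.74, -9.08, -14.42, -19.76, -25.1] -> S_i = -3.74 + -5.34*i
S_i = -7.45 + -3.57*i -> [-7.45, -11.02, -14.59, -18.16, -21.73]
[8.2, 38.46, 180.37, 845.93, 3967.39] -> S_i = 8.20*4.69^i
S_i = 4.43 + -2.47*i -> [4.43, 1.96, -0.51, -2.98, -5.45]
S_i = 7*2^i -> [7, 14, 28, 56, 112]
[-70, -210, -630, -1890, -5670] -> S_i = -70*3^i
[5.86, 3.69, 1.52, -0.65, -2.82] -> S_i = 5.86 + -2.17*i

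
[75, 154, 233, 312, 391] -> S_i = 75 + 79*i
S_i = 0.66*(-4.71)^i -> [0.66, -3.11, 14.64, -68.96, 324.81]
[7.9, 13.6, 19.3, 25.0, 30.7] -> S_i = 7.90 + 5.70*i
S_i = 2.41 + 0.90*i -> [2.41, 3.31, 4.21, 5.11, 6.01]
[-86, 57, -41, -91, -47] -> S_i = Random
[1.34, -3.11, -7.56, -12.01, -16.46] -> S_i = 1.34 + -4.45*i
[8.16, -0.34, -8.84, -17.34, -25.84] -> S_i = 8.16 + -8.50*i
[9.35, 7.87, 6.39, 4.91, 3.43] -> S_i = 9.35 + -1.48*i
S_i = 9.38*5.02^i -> [9.38, 47.09, 236.38, 1186.63, 5956.86]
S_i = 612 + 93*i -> [612, 705, 798, 891, 984]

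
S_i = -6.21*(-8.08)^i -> [-6.21, 50.18, -405.43, 3275.86, -26468.97]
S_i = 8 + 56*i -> [8, 64, 120, 176, 232]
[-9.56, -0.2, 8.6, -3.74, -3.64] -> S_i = Random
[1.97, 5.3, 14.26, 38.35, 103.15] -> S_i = 1.97*2.69^i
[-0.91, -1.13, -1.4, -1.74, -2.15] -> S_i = -0.91*1.24^i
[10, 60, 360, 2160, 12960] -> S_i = 10*6^i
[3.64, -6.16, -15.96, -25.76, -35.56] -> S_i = 3.64 + -9.80*i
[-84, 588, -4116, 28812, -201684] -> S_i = -84*-7^i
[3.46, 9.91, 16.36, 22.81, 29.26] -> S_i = 3.46 + 6.45*i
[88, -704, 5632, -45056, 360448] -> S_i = 88*-8^i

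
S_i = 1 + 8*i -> [1, 9, 17, 25, 33]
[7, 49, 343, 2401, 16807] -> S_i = 7*7^i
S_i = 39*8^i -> [39, 312, 2496, 19968, 159744]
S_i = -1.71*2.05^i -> [-1.71, -3.51, -7.19, -14.73, -30.2]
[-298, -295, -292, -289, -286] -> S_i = -298 + 3*i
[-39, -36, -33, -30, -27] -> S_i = -39 + 3*i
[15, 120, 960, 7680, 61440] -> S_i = 15*8^i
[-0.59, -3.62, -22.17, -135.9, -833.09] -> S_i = -0.59*6.13^i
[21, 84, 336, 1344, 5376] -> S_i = 21*4^i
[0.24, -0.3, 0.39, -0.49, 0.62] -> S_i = 0.24*(-1.27)^i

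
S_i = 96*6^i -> [96, 576, 3456, 20736, 124416]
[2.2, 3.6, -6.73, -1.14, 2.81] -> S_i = Random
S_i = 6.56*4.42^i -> [6.56, 29.0, 128.16, 566.46, 2503.76]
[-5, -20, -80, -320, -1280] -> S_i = -5*4^i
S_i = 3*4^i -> [3, 12, 48, 192, 768]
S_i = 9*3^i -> [9, 27, 81, 243, 729]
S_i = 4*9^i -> [4, 36, 324, 2916, 26244]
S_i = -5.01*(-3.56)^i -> [-5.01, 17.84, -63.49, 226.04, -804.71]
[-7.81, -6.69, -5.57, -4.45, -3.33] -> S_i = -7.81 + 1.12*i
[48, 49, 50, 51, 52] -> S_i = 48 + 1*i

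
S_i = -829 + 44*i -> [-829, -785, -741, -697, -653]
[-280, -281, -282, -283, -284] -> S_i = -280 + -1*i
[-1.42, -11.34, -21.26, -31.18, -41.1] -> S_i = -1.42 + -9.92*i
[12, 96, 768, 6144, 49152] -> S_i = 12*8^i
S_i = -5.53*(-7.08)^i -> [-5.53, 39.15, -277.2, 1962.57, -13894.99]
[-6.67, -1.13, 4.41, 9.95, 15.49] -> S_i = -6.67 + 5.54*i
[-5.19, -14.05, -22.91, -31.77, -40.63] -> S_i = -5.19 + -8.86*i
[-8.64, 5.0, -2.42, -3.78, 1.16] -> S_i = Random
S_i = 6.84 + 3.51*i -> [6.84, 10.35, 13.86, 17.37, 20.88]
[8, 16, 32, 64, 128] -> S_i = 8*2^i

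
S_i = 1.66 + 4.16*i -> [1.66, 5.82, 9.98, 14.14, 18.3]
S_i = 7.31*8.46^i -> [7.31, 61.84, 523.19, 4426.17, 37445.43]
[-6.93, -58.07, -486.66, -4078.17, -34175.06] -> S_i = -6.93*8.38^i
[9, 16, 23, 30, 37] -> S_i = 9 + 7*i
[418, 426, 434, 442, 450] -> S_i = 418 + 8*i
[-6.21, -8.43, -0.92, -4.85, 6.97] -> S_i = Random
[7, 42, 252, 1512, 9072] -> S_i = 7*6^i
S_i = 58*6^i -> [58, 348, 2088, 12528, 75168]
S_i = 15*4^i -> [15, 60, 240, 960, 3840]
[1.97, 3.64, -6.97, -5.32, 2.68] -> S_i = Random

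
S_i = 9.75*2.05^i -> [9.75, 19.99, 40.97, 84.0, 172.19]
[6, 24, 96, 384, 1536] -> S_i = 6*4^i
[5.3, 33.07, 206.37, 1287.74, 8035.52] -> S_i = 5.30*6.24^i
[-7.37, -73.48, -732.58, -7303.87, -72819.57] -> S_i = -7.37*9.97^i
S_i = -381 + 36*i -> [-381, -345, -309, -273, -237]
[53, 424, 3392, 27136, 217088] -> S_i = 53*8^i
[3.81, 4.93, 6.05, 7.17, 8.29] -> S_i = 3.81 + 1.12*i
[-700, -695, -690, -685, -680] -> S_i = -700 + 5*i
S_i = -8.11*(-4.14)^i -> [-8.11, 33.58, -139.0, 575.47, -2382.44]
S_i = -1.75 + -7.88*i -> [-1.75, -9.63, -17.51, -25.39, -33.27]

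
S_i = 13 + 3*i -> [13, 16, 19, 22, 25]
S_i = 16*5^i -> [16, 80, 400, 2000, 10000]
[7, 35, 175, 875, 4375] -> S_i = 7*5^i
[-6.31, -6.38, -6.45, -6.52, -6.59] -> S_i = -6.31 + -0.07*i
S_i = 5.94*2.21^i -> [5.94, 13.13, 29.01, 64.12, 141.7]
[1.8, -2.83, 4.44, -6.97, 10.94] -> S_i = 1.80*(-1.57)^i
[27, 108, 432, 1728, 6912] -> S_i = 27*4^i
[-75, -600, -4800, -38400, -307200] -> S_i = -75*8^i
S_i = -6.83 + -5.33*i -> [-6.83, -12.16, -17.49, -22.82, -28.15]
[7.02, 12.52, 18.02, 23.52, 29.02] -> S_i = 7.02 + 5.50*i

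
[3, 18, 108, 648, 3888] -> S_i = 3*6^i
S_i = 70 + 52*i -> [70, 122, 174, 226, 278]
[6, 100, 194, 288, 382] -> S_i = 6 + 94*i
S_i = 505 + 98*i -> [505, 603, 701, 799, 897]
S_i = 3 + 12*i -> [3, 15, 27, 39, 51]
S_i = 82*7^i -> [82, 574, 4018, 28126, 196882]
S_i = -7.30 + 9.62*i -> [-7.3, 2.32, 11.94, 21.56, 31.18]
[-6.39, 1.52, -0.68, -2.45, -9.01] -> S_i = Random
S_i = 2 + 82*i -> [2, 84, 166, 248, 330]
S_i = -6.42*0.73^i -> [-6.42, -4.69, -3.42, -2.5, -1.82]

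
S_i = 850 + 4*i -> [850, 854, 858, 862, 866]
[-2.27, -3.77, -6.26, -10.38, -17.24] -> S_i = -2.27*1.66^i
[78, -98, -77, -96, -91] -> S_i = Random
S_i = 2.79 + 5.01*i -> [2.79, 7.8, 12.81, 17.82, 22.83]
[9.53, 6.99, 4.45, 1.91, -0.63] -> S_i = 9.53 + -2.54*i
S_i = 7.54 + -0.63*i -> [7.54, 6.91, 6.28, 5.65, 5.02]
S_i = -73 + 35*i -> [-73, -38, -3, 32, 67]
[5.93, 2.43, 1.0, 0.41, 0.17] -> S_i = 5.93*0.41^i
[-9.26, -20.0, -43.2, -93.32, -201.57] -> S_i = -9.26*2.16^i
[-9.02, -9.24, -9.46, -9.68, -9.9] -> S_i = -9.02 + -0.22*i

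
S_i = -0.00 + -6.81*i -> [-0.0, -6.81, -13.62, -20.43, -27.24]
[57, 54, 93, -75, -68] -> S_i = Random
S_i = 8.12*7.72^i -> [8.12, 62.69, 483.94, 3736.01, 28841.99]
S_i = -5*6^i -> [-5, -30, -180, -1080, -6480]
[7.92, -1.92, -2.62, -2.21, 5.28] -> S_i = Random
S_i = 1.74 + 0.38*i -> [1.74, 2.12, 2.5, 2.88, 3.26]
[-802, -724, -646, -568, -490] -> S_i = -802 + 78*i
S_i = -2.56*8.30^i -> [-2.56, -21.25, -176.36, -1463.77, -12149.33]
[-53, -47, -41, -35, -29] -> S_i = -53 + 6*i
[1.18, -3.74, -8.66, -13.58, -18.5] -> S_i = 1.18 + -4.92*i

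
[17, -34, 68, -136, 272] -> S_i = 17*-2^i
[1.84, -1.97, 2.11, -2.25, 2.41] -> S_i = 1.84*(-1.07)^i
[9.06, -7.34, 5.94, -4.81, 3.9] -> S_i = 9.06*(-0.81)^i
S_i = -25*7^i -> [-25, -175, -1225, -8575, -60025]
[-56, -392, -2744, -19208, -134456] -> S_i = -56*7^i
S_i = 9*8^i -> [9, 72, 576, 4608, 36864]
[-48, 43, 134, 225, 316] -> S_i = -48 + 91*i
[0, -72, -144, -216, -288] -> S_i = 0 + -72*i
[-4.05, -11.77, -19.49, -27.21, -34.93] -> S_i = -4.05 + -7.72*i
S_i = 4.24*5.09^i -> [4.24, 21.58, 109.85, 559.14, 2846.01]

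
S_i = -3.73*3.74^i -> [-3.73, -13.95, -52.17, -195.13, -729.79]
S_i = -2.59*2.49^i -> [-2.59, -6.45, -16.06, -39.99, -99.56]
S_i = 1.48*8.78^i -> [1.48, 12.99, 114.09, 1001.72, 8795.08]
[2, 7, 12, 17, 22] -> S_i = 2 + 5*i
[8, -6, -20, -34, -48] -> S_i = 8 + -14*i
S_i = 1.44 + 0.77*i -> [1.44, 2.21, 2.98, 3.75, 4.52]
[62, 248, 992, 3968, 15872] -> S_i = 62*4^i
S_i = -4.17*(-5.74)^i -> [-4.17, 23.94, -137.39, 788.63, -4526.72]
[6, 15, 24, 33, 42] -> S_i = 6 + 9*i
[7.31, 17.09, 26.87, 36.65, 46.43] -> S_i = 7.31 + 9.78*i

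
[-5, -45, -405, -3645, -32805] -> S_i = -5*9^i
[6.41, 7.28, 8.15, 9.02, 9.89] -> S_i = 6.41 + 0.87*i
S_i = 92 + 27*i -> [92, 119, 146, 173, 200]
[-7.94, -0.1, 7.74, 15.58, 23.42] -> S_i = -7.94 + 7.84*i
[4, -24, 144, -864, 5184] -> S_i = 4*-6^i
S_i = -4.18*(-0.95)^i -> [-4.18, 3.97, -3.77, 3.58, -3.4]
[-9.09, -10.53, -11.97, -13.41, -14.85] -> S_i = -9.09 + -1.44*i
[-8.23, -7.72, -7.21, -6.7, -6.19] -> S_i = -8.23 + 0.51*i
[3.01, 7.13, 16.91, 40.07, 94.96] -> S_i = 3.01*2.37^i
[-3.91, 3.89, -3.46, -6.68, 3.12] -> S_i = Random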